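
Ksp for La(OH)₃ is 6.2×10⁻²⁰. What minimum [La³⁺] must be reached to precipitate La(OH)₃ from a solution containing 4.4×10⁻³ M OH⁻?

A salt starts to precipitate once the ion product Q reaches its Ksp.
La(OH)₃(s) ⇌ La³⁺(aq) + 3 OH⁻(aq)
Ksp = [La³⁺][OH⁻]^3 = [La³⁺](4.4×10⁻³)^3
[La³⁺] = 6.2×10⁻²⁰ / (4.4×10⁻³)^3 = 7.3×10⁻¹³
[La³⁺] = 7.3×10⁻¹³ M

7.3×10⁻¹³ M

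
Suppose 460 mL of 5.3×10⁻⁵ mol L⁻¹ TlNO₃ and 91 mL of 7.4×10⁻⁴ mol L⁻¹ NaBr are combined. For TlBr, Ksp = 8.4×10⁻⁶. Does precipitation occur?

Total volume after mixing = 460 + 91 = 551 mL.
[Tl⁺] = (5.3×10⁻⁵)(460)/551 = 4.4×10⁻⁵ mol L⁻¹
[Br⁻] = (7.4×10⁻⁴)(91)/551 = 1.2×10⁻⁴ mol L⁻¹
Q = [Tl⁺][Br⁻] = 5.4×10⁻⁹
Since Q (5.4×10⁻⁹) is less than Ksp (8.4×10⁻⁶), no TlBr precipitates.

No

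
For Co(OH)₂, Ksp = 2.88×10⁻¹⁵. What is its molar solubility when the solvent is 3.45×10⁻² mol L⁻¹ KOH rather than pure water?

Co(OH)₂(s) ⇌ Co²⁺(aq) + 2 OH⁻(aq)
OH⁻ is already present at 3.45×10⁻² mol L⁻¹. If s mol/L of Co(OH)₂ dissolves, [Co²⁺] = s while [OH⁻] ≈ 3.45×10⁻² mol L⁻¹.
Ksp = [Co²⁺][OH⁻]^2 = s(3.45×10⁻²)^2
s = 2.88×10⁻¹⁵ / (3.45×10⁻²)^2 = 2.42×10⁻¹²
s = 2.42×10⁻¹² mol L⁻¹

2.42×10⁻¹² M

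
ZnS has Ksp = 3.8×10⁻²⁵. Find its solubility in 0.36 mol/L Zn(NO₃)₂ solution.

ZnS(s) ⇌ Zn²⁺(aq) + S²⁻(aq)
With Zn²⁺ already at 0.36 mol/L and s small, take [Zn²⁺] ≈ 0.36 mol/L and [S²⁻] = s.
Ksp = [Zn²⁺][S²⁻] = (0.36)s
s = 3.8×10⁻²⁵ / (0.36) = 1.1×10⁻²⁴
s = 1.1×10⁻²⁴ mol/L

1.1×10⁻²⁴ M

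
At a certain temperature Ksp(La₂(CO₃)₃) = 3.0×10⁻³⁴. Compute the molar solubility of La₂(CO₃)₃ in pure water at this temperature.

7.7×10⁻⁸ M

La₂(CO₃)₃(s) ⇌ 2 La³⁺(aq) + 3 CO₃²⁻(aq)
Call the molar solubility s, so that [La³⁺] = 2s and [CO₃²⁻] = 3s.
Ksp = [La³⁺]^2[CO₃²⁻]^3 = (2s)^2 · (3s)^3 = 108s^5
108s^5 = 3.0×10⁻³⁴  ⇒  s^5 = 2.8×10⁻³⁶
s = (2.8×10⁻³⁶)^(1/5) = 7.7×10⁻⁸ mol/L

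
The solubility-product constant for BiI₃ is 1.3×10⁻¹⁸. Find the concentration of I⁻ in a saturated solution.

4.4×10⁻⁵ M

BiI₃(s) ⇌ Bi³⁺(aq) + 3 I⁻(aq)
If s mol/L of BiI₃ dissolves, [Bi³⁺] = s and [I⁻] = 3s.
Ksp = [Bi³⁺][I⁻]^3 = s · (3s)^3 = 27s^4 = 1.3×10⁻¹⁸
s = 1.5×10⁻⁵ mol L⁻¹
[I⁻] = 3s = 4.4×10⁻⁵ mol L⁻¹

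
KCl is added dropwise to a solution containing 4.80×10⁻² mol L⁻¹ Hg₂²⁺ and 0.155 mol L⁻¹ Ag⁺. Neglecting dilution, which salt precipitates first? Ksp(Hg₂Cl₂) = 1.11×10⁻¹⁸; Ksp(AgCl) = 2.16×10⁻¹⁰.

AgCl

A salt starts to precipitate once the ion product Q reaches its Ksp.
For Hg₂Cl₂: [Cl⁻] = (Ksp/[Hg₂²⁺])^(1/2) = 4.81×10⁻⁹ mol L⁻¹
For AgCl: [Cl⁻] = (Ksp/[Ag⁺]) = 1.39×10⁻⁹ mol L⁻¹
The smaller threshold [Cl⁻] is reached first, so AgCl precipitates first.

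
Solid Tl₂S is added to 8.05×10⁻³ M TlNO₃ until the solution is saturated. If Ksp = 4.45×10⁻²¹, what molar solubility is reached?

6.87×10⁻¹⁷ M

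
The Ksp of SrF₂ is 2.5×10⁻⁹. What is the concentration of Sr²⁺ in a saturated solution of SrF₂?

SrF₂(s) ⇌ Sr²⁺(aq) + 2 F⁻(aq)
Let s be the molar solubility. Then [Sr²⁺] = s and [F⁻] = 2s.
Ksp = [Sr²⁺][F⁻]^2 = s · (2s)^2 = 4s^3 = 2.5×10⁻⁹
s = 8.5×10⁻⁴ mol L⁻¹
[Sr²⁺] = s = 8.5×10⁻⁴ mol L⁻¹

8.5×10⁻⁴ M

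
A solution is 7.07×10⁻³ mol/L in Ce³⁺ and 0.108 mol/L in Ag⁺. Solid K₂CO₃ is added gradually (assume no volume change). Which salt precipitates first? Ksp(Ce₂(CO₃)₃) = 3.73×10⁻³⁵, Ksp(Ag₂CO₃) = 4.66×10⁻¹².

The threshold for precipitation is Q = Ksp.
For Ce₂(CO₃)₃: [CO₃²⁻] = (Ksp/[Ce³⁺]^2)^(1/3) = 9.07×10⁻¹¹ mol/L
For Ag₂CO₃: [CO₃²⁻] = (Ksp/[Ag⁺]^2) = 4.00×10⁻¹⁰ mol/L
The smaller threshold [CO₃²⁻] is reached first, so Ce₂(CO₃)₃ precipitates first.

Ce₂(CO₃)₃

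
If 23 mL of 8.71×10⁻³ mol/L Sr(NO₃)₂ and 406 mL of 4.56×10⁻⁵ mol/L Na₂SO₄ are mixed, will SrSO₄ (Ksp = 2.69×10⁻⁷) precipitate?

No

After mixing, V = 23 mL + 406 mL = 429 mL.
[Sr²⁺] = (8.71×10⁻³)(23)/429 = 4.67×10⁻⁴ mol/L
[SO₄²⁻] = (4.56×10⁻⁵)(406)/429 = 4.32×10⁻⁵ mol/L
Q = [Sr²⁺][SO₄²⁻] = 2.02×10⁻⁸
Q < Ksp (2.02×10⁻⁸ vs 2.69×10⁻⁷); the solution remains unsaturated and no precipitate forms.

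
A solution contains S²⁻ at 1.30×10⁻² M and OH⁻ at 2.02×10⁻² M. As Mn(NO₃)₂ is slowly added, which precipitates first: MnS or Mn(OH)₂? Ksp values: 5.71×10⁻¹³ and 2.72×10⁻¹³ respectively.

MnS

A salt starts to precipitate once the ion product Q reaches its Ksp.
For MnS: [Mn²⁺] = (Ksp/[S²⁻]) = 4.39×10⁻¹¹ M
For Mn(OH)₂: [Mn²⁺] = (Ksp/[OH⁻]^2) = 6.67×10⁻¹⁰ M
MnS requires the lower [Mn²⁺], so it precipitates first.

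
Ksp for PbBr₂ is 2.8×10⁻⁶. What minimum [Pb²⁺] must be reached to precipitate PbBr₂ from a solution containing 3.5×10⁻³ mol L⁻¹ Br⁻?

A salt starts to precipitate once the ion product Q reaches its Ksp.
PbBr₂(s) ⇌ Pb²⁺(aq) + 2 Br⁻(aq)
Ksp = [Pb²⁺][Br⁻]^2 = [Pb²⁺](3.5×10⁻³)^2
[Pb²⁺] = 2.8×10⁻⁶ / (3.5×10⁻³)^2 = 0.23
[Pb²⁺] = 0.23 mol L⁻¹

0.23 M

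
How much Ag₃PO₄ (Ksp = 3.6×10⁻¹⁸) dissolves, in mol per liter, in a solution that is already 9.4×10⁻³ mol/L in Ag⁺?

Ag₃PO₄(s) ⇌ 3 Ag⁺(aq) + PO₄³⁻(aq)
With Ag⁺ already at 9.4×10⁻³ mol/L and s small, take [Ag⁺] ≈ 9.4×10⁻³ mol/L and [PO₄³⁻] = s.
Ksp = [Ag⁺]^3[PO₄³⁻] = (9.4×10⁻³)^3s
s = 3.6×10⁻¹⁸ / (9.4×10⁻³)^3 = 4.3×10⁻¹²
s = 4.3×10⁻¹² mol/L

4.3×10⁻¹² M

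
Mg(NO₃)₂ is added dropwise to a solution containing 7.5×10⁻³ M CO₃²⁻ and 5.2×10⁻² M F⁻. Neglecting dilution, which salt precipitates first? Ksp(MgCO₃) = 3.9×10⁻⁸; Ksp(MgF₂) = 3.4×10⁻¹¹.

A salt starts to precipitate once the ion product Q reaches its Ksp.
For MgCO₃: [Mg²⁺] = (Ksp/[CO₃²⁻]) = 5.2×10⁻⁶ M
For MgF₂: [Mg²⁺] = (Ksp/[F⁻]^2) = 1.3×10⁻⁸ M
Since MgF₂ needs less Mg²⁺ to reach saturation, it precipitates first.

MgF₂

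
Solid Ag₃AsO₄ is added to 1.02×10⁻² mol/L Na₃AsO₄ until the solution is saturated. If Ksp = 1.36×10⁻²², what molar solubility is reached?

7.90×10⁻⁸ M

Ag₃AsO₄(s) ⇌ 3 Ag⁺(aq) + AsO₄³⁻(aq)
With AsO₄³⁻ already at 1.02×10⁻² mol/L and s small, take [AsO₄³⁻] ≈ 1.02×10⁻² mol/L and [Ag⁺] = 3s.
Ksp = [Ag⁺]^3[AsO₄³⁻] = (3s)^3(1.02×10⁻²)
(3s)^3 = 1.36×10⁻²² / (1.02×10⁻²) = 1.33×10⁻²⁰
s = 7.90×10⁻⁸ mol/L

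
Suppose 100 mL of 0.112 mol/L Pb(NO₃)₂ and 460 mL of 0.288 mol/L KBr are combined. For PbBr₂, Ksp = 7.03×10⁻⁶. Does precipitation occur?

Yes

After mixing, V = 100 mL + 460 mL = 560 mL.
[Pb²⁺] = (0.112)(100)/560 = 2.00×10⁻² mol/L
[Br⁻] = (0.288)(460)/560 = 0.237 mol/L
Q = [Pb²⁺][Br⁻]^2 = 1.12×10⁻³
Because Q > Ksp (1.12×10⁻³ vs 7.03×10⁻⁶), a precipitate of PbBr₂ forms.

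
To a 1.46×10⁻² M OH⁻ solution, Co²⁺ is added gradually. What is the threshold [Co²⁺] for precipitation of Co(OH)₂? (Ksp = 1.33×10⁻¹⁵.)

6.24×10⁻¹² M

Each salt precipitates once Q = Ksp for that salt.
Co(OH)₂(s) ⇌ Co²⁺(aq) + 2 OH⁻(aq)
Ksp = [Co²⁺][OH⁻]^2 = [Co²⁺](1.46×10⁻²)^2
[Co²⁺] = 1.33×10⁻¹⁵ / (1.46×10⁻²)^2 = 6.24×10⁻¹²
[Co²⁺] = 6.24×10⁻¹² M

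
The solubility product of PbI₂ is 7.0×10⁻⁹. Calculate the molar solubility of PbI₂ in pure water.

1.2×10⁻³ M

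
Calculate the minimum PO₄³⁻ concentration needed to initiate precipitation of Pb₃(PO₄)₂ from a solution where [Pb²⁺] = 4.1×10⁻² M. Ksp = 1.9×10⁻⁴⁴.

1.7×10⁻²⁰ M

The threshold for precipitation is Q = Ksp.
Pb₃(PO₄)₂(s) ⇌ 3 Pb²⁺(aq) + 2 PO₄³⁻(aq)
Ksp = [Pb²⁺]^3[PO₄³⁻]^2 = [PO₄³⁻]^2(4.1×10⁻²)^3
[PO₄³⁻]^2 = 1.9×10⁻⁴⁴ / (4.1×10⁻²)^3 = 2.8×10⁻⁴⁰
[PO₄³⁻] = 1.7×10⁻²⁰ M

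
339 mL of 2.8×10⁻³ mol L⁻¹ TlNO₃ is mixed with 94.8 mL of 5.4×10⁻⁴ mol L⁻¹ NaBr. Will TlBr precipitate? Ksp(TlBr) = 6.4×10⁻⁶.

Total volume after mixing = 339 + 94.8 = 433.8 mL.
[Tl⁺] = (2.8×10⁻³)(339)/433.8 = 2.2×10⁻³ mol L⁻¹
[Br⁻] = (5.4×10⁻⁴)(94.8)/433.8 = 1.2×10⁻⁴ mol L⁻¹
Q = [Tl⁺][Br⁻] = 2.6×10⁻⁷
Q = 2.6×10⁻⁷ < Ksp = 6.4×10⁻⁶, so the solution is unsaturated and no precipitate forms.

No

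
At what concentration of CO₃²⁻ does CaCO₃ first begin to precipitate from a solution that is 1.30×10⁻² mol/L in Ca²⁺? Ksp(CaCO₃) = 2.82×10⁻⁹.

Each salt precipitates once Q = Ksp for that salt.
CaCO₃(s) ⇌ Ca²⁺(aq) + CO₃²⁻(aq)
Ksp = [Ca²⁺][CO₃²⁻] = [CO₃²⁻](1.30×10⁻²)
[CO₃²⁻] = 2.82×10⁻⁹ / (1.30×10⁻²) = 2.17×10⁻⁷
[CO₃²⁻] = 2.17×10⁻⁷ mol/L

2.17×10⁻⁷ M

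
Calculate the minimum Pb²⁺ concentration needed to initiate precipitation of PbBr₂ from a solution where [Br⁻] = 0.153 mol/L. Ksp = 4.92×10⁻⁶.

Precipitation begins when Q = Ksp.
PbBr₂(s) ⇌ Pb²⁺(aq) + 2 Br⁻(aq)
Ksp = [Pb²⁺][Br⁻]^2 = [Pb²⁺](0.153)^2
[Pb²⁺] = 4.92×10⁻⁶ / (0.153)^2 = 2.10×10⁻⁴
[Pb²⁺] = 2.10×10⁻⁴ mol/L

2.10×10⁻⁴ M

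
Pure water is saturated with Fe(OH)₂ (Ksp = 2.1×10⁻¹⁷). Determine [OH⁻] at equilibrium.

3.5×10⁻⁶ M

Fe(OH)₂(s) ⇌ Fe²⁺(aq) + 2 OH⁻(aq)
Call the molar solubility s, so that [Fe²⁺] = s and [OH⁻] = 2s.
Ksp = [Fe²⁺][OH⁻]^2 = s · (2s)^2 = 4s^3 = 2.1×10⁻¹⁷
s = 1.7×10⁻⁶ M
[OH⁻] = 2s = 3.5×10⁻⁶ M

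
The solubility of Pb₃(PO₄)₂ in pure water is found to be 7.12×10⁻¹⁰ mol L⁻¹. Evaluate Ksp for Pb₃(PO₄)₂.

Ksp = 1.98×10⁻⁴⁴

Pb₃(PO₄)₂(s) ⇌ 3 Pb²⁺(aq) + 2 PO₄³⁻(aq)
With molar solubility s: [Pb²⁺] = 3s, [PO₄³⁻] = 2s.
Ksp = [Pb²⁺]^3[PO₄³⁻]^2 = (3s)^3 · (2s)^2 = 108s^5
Ksp = 108 × (7.12×10⁻¹⁰)^5 = 1.98×10⁻⁴⁴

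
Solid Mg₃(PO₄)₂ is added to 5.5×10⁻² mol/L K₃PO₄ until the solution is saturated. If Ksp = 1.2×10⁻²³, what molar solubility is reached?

Mg₃(PO₄)₂(s) ⇌ 3 Mg²⁺(aq) + 2 PO₄³⁻(aq)
The solution already contains PO₄³⁻ at 5.5×10⁻² mol/L. Let s be the molar solubility of Mg₃(PO₄)₂.
[PO₄³⁻] ≈ 5.5×10⁻² mol/L (common ion dominates); [Mg²⁺] = 3s.
Ksp = [Mg²⁺]^3[PO₄³⁻]^2 = (3s)^3(5.5×10⁻²)^2
(3s)^3 = 1.2×10⁻²³ / (5.5×10⁻²)^2 = 4.0×10⁻²¹
s = 5.3×10⁻⁸ mol/L

5.3×10⁻⁸ M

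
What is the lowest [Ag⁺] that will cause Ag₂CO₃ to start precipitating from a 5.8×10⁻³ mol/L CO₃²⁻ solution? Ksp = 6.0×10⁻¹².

3.2×10⁻⁵ M

Precipitation of each salt begins when its ion product equals Ksp.
Ag₂CO₃(s) ⇌ 2 Ag⁺(aq) + CO₃²⁻(aq)
Ksp = [Ag⁺]^2[CO₃²⁻] = [Ag⁺]^2(5.8×10⁻³)
[Ag⁺]^2 = 6.0×10⁻¹² / (5.8×10⁻³) = 1.0×10⁻⁹
[Ag⁺] = 3.2×10⁻⁵ mol/L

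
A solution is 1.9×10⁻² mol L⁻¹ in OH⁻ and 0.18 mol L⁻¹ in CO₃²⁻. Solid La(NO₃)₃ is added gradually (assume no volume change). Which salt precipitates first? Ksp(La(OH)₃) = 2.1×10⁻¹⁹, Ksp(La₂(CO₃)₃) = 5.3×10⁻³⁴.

La₂(CO₃)₃

A salt starts to precipitate once the ion product Q reaches its Ksp.
For La(OH)₃: [La³⁺] = (Ksp/[OH⁻]^3) = 3.1×10⁻¹⁴ mol L⁻¹
For La₂(CO₃)₃: [La³⁺] = (Ksp/[CO₃²⁻]^3)^(1/2) = 3.0×10⁻¹⁶ mol L⁻¹
La₂(CO₃)₃ requires the lower [La³⁺], so it precipitates first.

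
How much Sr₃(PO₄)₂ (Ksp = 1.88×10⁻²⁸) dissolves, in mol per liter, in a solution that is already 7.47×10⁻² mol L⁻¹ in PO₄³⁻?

Sr₃(PO₄)₂(s) ⇌ 3 Sr²⁺(aq) + 2 PO₄³⁻(aq)
PO₄³⁻ is already present at 7.47×10⁻² mol L⁻¹. If s mol/L of Sr₃(PO₄)₂ dissolves, [Sr²⁺] = 3s while [PO₄³⁻] ≈ 7.47×10⁻² mol L⁻¹.
Ksp = [Sr²⁺]^3[PO₄³⁻]^2 = (3s)^3(7.47×10⁻²)^2
(3s)^3 = 1.88×10⁻²⁸ / (7.47×10⁻²)^2 = 3.37×10⁻²⁶
s = 1.08×10⁻⁹ mol L⁻¹

1.08×10⁻⁹ M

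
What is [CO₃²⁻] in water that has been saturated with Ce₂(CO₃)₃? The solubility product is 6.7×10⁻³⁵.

1.7×10⁻⁷ M

Ce₂(CO₃)₃(s) ⇌ 2 Ce³⁺(aq) + 3 CO₃²⁻(aq)
Call the molar solubility s, so that [Ce³⁺] = 2s and [CO₃²⁻] = 3s.
Ksp = [Ce³⁺]^2[CO₃²⁻]^3 = (2s)^2 · (3s)^3 = 108s^5 = 6.7×10⁻³⁵
s = 5.7×10⁻⁸ mol L⁻¹
[CO₃²⁻] = 3s = 1.7×10⁻⁷ mol L⁻¹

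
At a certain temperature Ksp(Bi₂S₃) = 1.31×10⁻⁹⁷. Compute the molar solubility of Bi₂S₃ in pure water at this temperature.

Bi₂S₃(s) ⇌ 2 Bi³⁺(aq) + 3 S²⁻(aq)
If s mol/L of Bi₂S₃ dissolves, [Bi³⁺] = 2s and [S²⁻] = 3s.
Ksp = [Bi³⁺]^2[S²⁻]^3 = (2s)^2 · (3s)^3 = 108s^5
108s^5 = 1.31×10⁻⁹⁷  ⇒  s^5 = 1.21×10⁻⁹⁹
s = (1.21×10⁻⁹⁹)^(1/5) = 1.65×10⁻²⁰ mol L⁻¹

1.65×10⁻²⁰ M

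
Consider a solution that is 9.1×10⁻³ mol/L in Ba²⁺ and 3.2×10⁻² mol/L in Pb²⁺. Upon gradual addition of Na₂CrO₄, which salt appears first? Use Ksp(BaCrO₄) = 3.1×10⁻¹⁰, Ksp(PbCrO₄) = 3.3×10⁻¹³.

PbCrO₄

The threshold for precipitation is Q = Ksp.
For BaCrO₄: [CrO₄²⁻] = (Ksp/[Ba²⁺]) = 3.4×10⁻⁸ mol/L
For PbCrO₄: [CrO₄²⁻] = (Ksp/[Pb²⁺]) = 1.0×10⁻¹¹ mol/L
Since PbCrO₄ needs less CrO₄²⁻ to reach saturation, it precipitates first.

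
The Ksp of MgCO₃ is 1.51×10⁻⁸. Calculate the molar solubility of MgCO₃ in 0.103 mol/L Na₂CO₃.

MgCO₃(s) ⇌ Mg²⁺(aq) + CO₃²⁻(aq)
With CO₃²⁻ already at 0.103 mol/L and s small, take [CO₃²⁻] ≈ 0.103 mol/L and [Mg²⁺] = s.
Ksp = [Mg²⁺][CO₃²⁻] = s(0.103)
s = 1.51×10⁻⁸ / (0.103) = 1.47×10⁻⁷
s = 1.47×10⁻⁷ mol/L

1.47×10⁻⁷ M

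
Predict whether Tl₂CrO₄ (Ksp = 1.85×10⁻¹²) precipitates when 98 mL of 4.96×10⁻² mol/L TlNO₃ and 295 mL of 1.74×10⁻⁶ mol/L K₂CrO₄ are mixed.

Yes

After mixing, V = 98 mL + 295 mL = 393 mL.
[Tl⁺] = (4.96×10⁻²)(98)/393 = 1.24×10⁻² mol/L
[CrO₄²⁻] = (1.74×10⁻⁶)(295)/393 = 1.31×10⁻⁶ mol/L
Q = [Tl⁺]^2[CrO₄²⁻] = 2.00×10⁻¹⁰
Since Q (2.00×10⁻¹⁰) exceeds Ksp (1.85×10⁻¹²), Tl₂CrO₄ will precipitate.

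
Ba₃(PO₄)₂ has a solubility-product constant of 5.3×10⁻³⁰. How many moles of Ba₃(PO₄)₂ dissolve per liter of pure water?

Ba₃(PO₄)₂(s) ⇌ 3 Ba²⁺(aq) + 2 PO₄³⁻(aq)
For each mole of Ba₃(PO₄)₂ that dissolves per liter, [Ba²⁺] = 3s and [PO₄³⁻] = 2s; let s denote this solubility.
Ksp = [Ba²⁺]^3[PO₄³⁻]^2 = (3s)^3 · (2s)^2 = 108s^5
108s^5 = 5.3×10⁻³⁰  ⇒  s^5 = 4.9×10⁻³²
s = 5.5×10⁻⁷ M

5.5×10⁻⁷ M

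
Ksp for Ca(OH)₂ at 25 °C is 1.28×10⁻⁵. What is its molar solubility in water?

Ca(OH)₂(s) ⇌ Ca²⁺(aq) + 2 OH⁻(aq)
Let s be the molar solubility. Then [Ca²⁺] = s and [OH⁻] = 2s.
Ksp = [Ca²⁺][OH⁻]^2 = s · (2s)^2 = 4s^3
4s^3 = 1.28×10⁻⁵  ⇒  s^3 = 3.20×10⁻⁶
s = (3.20×10⁻⁶)^(1/3) = 1.47×10⁻² mol/L

1.47×10⁻² M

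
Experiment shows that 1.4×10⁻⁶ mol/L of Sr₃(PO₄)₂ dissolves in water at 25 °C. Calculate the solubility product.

Ksp = 5.8×10⁻²⁸

Sr₃(PO₄)₂(s) ⇌ 3 Sr²⁺(aq) + 2 PO₄³⁻(aq)
With molar solubility s: [Sr²⁺] = 3s, [PO₄³⁻] = 2s.
Ksp = [Sr²⁺]^3[PO₄³⁻]^2 = (3s)^3 · (2s)^2 = 108s^5
Ksp = 108 × (1.4×10⁻⁶)^5 = 5.8×10⁻²⁸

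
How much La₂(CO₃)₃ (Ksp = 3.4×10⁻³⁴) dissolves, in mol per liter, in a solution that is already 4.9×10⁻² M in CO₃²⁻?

La₂(CO₃)₃(s) ⇌ 2 La³⁺(aq) + 3 CO₃²⁻(aq)
CO₃²⁻ is already present at 4.9×10⁻² M. If s mol/L of La₂(CO₃)₃ dissolves, [La³⁺] = 2s while [CO₃²⁻] ≈ 4.9×10⁻² M.
Ksp = [La³⁺]^2[CO₃²⁻]^3 = (2s)^2(4.9×10⁻²)^3
(2s)^2 = 3.4×10⁻³⁴ / (4.9×10⁻²)^3 = 2.9×10⁻³⁰
s = 8.5×10⁻¹⁶ M

8.5×10⁻¹⁶ M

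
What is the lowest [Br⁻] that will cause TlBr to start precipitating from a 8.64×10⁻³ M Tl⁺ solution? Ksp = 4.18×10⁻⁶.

Each salt precipitates once Q = Ksp for that salt.
TlBr(s) ⇌ Tl⁺(aq) + Br⁻(aq)
Ksp = [Tl⁺][Br⁻] = [Br⁻](8.64×10⁻³)
[Br⁻] = 4.18×10⁻⁶ / (8.64×10⁻³) = 4.84×10⁻⁴
[Br⁻] = 4.84×10⁻⁴ M

4.84×10⁻⁴ M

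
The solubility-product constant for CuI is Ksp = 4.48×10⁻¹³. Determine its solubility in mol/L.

CuI(s) ⇌ Cu⁺(aq) + I⁻(aq)
With molar solubility s: [Cu⁺] = s, [I⁻] = s.
Ksp = [Cu⁺][I⁻] = s · s = s^2
s^2 = 4.48×10⁻¹³
Taking the 2nd root, s = 6.69×10⁻⁷ mol/L.

6.69×10⁻⁷ M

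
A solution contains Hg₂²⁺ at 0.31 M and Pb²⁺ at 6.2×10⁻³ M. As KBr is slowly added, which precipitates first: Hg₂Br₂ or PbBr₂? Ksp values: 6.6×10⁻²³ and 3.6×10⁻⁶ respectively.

Hg₂Br₂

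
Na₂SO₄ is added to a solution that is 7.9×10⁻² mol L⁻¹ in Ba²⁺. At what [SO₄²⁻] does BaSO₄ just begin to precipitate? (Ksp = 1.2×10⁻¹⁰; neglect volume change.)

1.5×10⁻⁹ M

Each salt precipitates once Q = Ksp for that salt.
BaSO₄(s) ⇌ Ba²⁺(aq) + SO₄²⁻(aq)
Ksp = [Ba²⁺][SO₄²⁻] = [SO₄²⁻](7.9×10⁻²)
[SO₄²⁻] = 1.2×10⁻¹⁰ / (7.9×10⁻²) = 1.5×10⁻⁹
[SO₄²⁻] = 1.5×10⁻⁹ mol L⁻¹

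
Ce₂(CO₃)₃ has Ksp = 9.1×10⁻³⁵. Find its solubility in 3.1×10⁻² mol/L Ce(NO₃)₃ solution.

1.5×10⁻¹¹ M

Ce₂(CO₃)₃(s) ⇌ 2 Ce³⁺(aq) + 3 CO₃²⁻(aq)
Ce³⁺ is already present at 3.1×10⁻² mol/L. If s mol/L of Ce₂(CO₃)₃ dissolves, [CO₃²⁻] = 3s while [Ce³⁺] ≈ 3.1×10⁻² mol/L.
Ksp = [Ce³⁺]^2[CO₃²⁻]^3 = (3.1×10⁻²)^2(3s)^3
(3s)^3 = 9.1×10⁻³⁵ / (3.1×10⁻²)^2 = 9.5×10⁻³²
s = 1.5×10⁻¹¹ mol/L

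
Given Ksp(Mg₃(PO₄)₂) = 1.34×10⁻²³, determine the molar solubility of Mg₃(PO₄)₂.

1.04×10⁻⁵ M

Mg₃(PO₄)₂(s) ⇌ 3 Mg²⁺(aq) + 2 PO₄³⁻(aq)
With molar solubility s: [Mg²⁺] = 3s, [PO₄³⁻] = 2s.
Ksp = [Mg²⁺]^3[PO₄³⁻]^2 = (3s)^3 · (2s)^2 = 108s^5
108s^5 = 1.34×10⁻²³  ⇒  s^5 = 1.24×10⁻²⁵
s = (1.24×10⁻²⁵)^(1/5) = 1.04×10⁻⁵ M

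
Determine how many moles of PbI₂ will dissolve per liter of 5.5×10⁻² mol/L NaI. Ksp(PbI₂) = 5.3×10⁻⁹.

PbI₂(s) ⇌ Pb²⁺(aq) + 2 I⁻(aq)
With I⁻ already at 5.5×10⁻² mol/L and s small, take [I⁻] ≈ 5.5×10⁻² mol/L and [Pb²⁺] = s.
Ksp = [Pb²⁺][I⁻]^2 = s(5.5×10⁻²)^2
s = 5.3×10⁻⁹ / (5.5×10⁻²)^2 = 1.8×10⁻⁶
s = 1.8×10⁻⁶ mol/L

1.8×10⁻⁶ M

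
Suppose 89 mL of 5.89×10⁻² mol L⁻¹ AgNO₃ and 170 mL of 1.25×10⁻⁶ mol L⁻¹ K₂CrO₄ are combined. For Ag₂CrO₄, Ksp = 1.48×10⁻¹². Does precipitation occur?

Yes

After mixing, V = 89 mL + 170 mL = 259 mL.
[Ag⁺] = (5.89×10⁻²)(89)/259 = 2.02×10⁻² mol L⁻¹
[CrO₄²⁻] = (1.25×10⁻⁶)(170)/259 = 8.20×10⁻⁷ mol L⁻¹
Q = [Ag⁺]^2[CrO₄²⁻] = 3.36×10⁻¹⁰
Because Q > Ksp (3.36×10⁻¹⁰ vs 1.48×10⁻¹²), a precipitate of Ag₂CrO₄ forms.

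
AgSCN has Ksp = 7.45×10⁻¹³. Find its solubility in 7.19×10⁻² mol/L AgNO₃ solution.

1.04×10⁻¹¹ M

AgSCN(s) ⇌ Ag⁺(aq) + SCN⁻(aq)
Let s be the solubility of AgSCN here. The common ion gives [Ag⁺] ≈ 7.19×10⁻² mol/L, and [SCN⁻] = s.
Ksp = [Ag⁺][SCN⁻] = (7.19×10⁻²)s
s = 7.45×10⁻¹³ / (7.19×10⁻²) = 1.04×10⁻¹¹
s = 1.04×10⁻¹¹ mol/L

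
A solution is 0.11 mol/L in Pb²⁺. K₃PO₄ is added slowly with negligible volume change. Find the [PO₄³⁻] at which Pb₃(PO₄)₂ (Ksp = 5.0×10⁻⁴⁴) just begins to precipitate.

6.1×10⁻²¹ M

Each salt precipitates once Q = Ksp for that salt.
Pb₃(PO₄)₂(s) ⇌ 3 Pb²⁺(aq) + 2 PO₄³⁻(aq)
Ksp = [Pb²⁺]^3[PO₄³⁻]^2 = [PO₄³⁻]^2(0.11)^3
[PO₄³⁻]^2 = 5.0×10⁻⁴⁴ / (0.11)^3 = 3.8×10⁻⁴¹
[PO₄³⁻] = 6.1×10⁻²¹ mol/L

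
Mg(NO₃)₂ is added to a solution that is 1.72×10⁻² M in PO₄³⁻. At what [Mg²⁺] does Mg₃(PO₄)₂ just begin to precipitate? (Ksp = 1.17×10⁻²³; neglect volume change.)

3.41×10⁻⁷ M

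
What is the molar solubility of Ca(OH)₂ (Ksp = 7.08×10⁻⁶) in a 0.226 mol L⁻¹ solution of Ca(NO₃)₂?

2.80×10⁻³ M

Ca(OH)₂(s) ⇌ Ca²⁺(aq) + 2 OH⁻(aq)
With Ca²⁺ already at 0.226 mol L⁻¹ and s small, take [Ca²⁺] ≈ 0.226 mol L⁻¹ and [OH⁻] = 2s.
Ksp = [Ca²⁺][OH⁻]^2 = (0.226)(2s)^2
(2s)^2 = 7.08×10⁻⁶ / (0.226) = 3.13×10⁻⁵
s = 2.80×10⁻³ mol L⁻¹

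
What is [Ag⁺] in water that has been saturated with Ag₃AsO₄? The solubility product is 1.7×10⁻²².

Ag₃AsO₄(s) ⇌ 3 Ag⁺(aq) + AsO₄³⁻(aq)
With molar solubility s: [Ag⁺] = 3s, [AsO₄³⁻] = s.
Ksp = [Ag⁺]^3[AsO₄³⁻] = (3s)^3 · s = 27s^4 = 1.7×10⁻²²
s = 1.6×10⁻⁶ mol L⁻¹
[Ag⁺] = 3s = 4.8×10⁻⁶ mol L⁻¹

4.8×10⁻⁶ M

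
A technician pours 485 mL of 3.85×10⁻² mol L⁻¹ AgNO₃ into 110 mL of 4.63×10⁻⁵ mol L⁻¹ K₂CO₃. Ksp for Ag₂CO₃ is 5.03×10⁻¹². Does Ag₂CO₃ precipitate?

Yes

After mixing, V = 485 mL + 110 mL = 595 mL.
[Ag⁺] = (3.85×10⁻²)(485)/595 = 3.14×10⁻² mol L⁻¹
[CO₃²⁻] = (4.63×10⁻⁵)(110)/595 = 8.56×10⁻⁶ mol L⁻¹
Q = [Ag⁺]^2[CO₃²⁻] = 8.43×10⁻⁹
Q = 8.43×10⁻⁹ > Ksp = 5.03×10⁻¹², so the solution is supersaturated and Ag₂CO₃ precipitates.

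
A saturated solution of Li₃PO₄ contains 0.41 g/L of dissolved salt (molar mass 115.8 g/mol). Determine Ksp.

s = (0.41 g L⁻¹)/(115.8 g mol⁻¹) = 3.541×10⁻³ M
Li₃PO₄(s) ⇌ 3 Li⁺(aq) + PO₄³⁻(aq)
If s mol/L of Li₃PO₄ dissolves, [Li⁺] = 3s and [PO₄³⁻] = s.
Ksp = [Li⁺]^3[PO₄³⁻] = (3s)^3 · s = 27s^4
Ksp = 27 × (3.541×10⁻³)^4 = 4.2×10⁻⁹

Ksp = 4.2×10⁻⁹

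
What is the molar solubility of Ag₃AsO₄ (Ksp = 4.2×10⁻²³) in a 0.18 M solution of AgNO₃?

7.2×10⁻²¹ M

Ag₃AsO₄(s) ⇌ 3 Ag⁺(aq) + AsO₄³⁻(aq)
With Ag⁺ already at 0.18 M and s small, take [Ag⁺] ≈ 0.18 M and [AsO₄³⁻] = s.
Ksp = [Ag⁺]^3[AsO₄³⁻] = (0.18)^3s
s = 4.2×10⁻²³ / (0.18)^3 = 7.2×10⁻²¹
s = 7.2×10⁻²¹ M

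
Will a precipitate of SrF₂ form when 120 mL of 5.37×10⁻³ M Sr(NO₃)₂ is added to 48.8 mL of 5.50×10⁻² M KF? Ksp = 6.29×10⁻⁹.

The combined volume is 168.8 mL.
[Sr²⁺] = (5.37×10⁻³)(120)/168.8 = 3.82×10⁻³ M
[F⁻] = (5.50×10⁻²)(48.8)/168.8 = 1.59×10⁻² M
Q = [Sr²⁺][F⁻]^2 = 9.65×10⁻⁷
Since Q (9.65×10⁻⁷) exceeds Ksp (6.29×10⁻⁹), SrF₂ will precipitate.

Yes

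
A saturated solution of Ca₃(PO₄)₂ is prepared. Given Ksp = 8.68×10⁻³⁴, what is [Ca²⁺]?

Ca₃(PO₄)₂(s) ⇌ 3 Ca²⁺(aq) + 2 PO₄³⁻(aq)
If s mol/L of Ca₃(PO₄)₂ dissolves, [Ca²⁺] = 3s and [PO₄³⁻] = 2s.
Ksp = [Ca²⁺]^3[PO₄³⁻]^2 = (3s)^3 · (2s)^2 = 108s^5 = 8.68×10⁻³⁴
s = 9.57×10⁻⁸ mol L⁻¹
[Ca²⁺] = 3s = 2.87×10⁻⁷ mol L⁻¹

2.87×10⁻⁷ M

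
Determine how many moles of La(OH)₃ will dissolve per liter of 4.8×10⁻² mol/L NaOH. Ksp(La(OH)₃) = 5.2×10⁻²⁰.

La(OH)₃(s) ⇌ La³⁺(aq) + 3 OH⁻(aq)
OH⁻ is already present at 4.8×10⁻² mol/L. If s mol/L of La(OH)₃ dissolves, [La³⁺] = s while [OH⁻] ≈ 4.8×10⁻² mol/L.
Ksp = [La³⁺][OH⁻]^3 = s(4.8×10⁻²)^3
s = 5.2×10⁻²⁰ / (4.8×10⁻²)^3 = 4.7×10⁻¹⁶
s = 4.7×10⁻¹⁶ mol/L

4.7×10⁻¹⁶ M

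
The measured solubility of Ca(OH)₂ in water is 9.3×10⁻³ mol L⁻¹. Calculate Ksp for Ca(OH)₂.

Ca(OH)₂(s) ⇌ Ca²⁺(aq) + 2 OH⁻(aq)
Call the molar solubility s, so that [Ca²⁺] = s and [OH⁻] = 2s.
Ksp = [Ca²⁺][OH⁻]^2 = s · (2s)^2 = 4s^3
Ksp = 4 × (9.3×10⁻³)^3 = 3.2×10⁻⁶

Ksp = 3.2×10⁻⁶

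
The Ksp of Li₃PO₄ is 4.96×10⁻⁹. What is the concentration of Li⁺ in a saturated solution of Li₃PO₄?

Li₃PO₄(s) ⇌ 3 Li⁺(aq) + PO₄³⁻(aq)
Call the molar solubility s, so that [Li⁺] = 3s and [PO₄³⁻] = s.
Ksp = [Li⁺]^3[PO₄³⁻] = (3s)^3 · s = 27s^4 = 4.96×10⁻⁹
s = 3.68×10⁻³ mol L⁻¹
[Li⁺] = 3s = 1.10×10⁻² mol L⁻¹

1.10×10⁻² M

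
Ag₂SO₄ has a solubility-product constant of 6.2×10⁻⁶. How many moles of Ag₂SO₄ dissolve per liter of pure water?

Ag₂SO₄(s) ⇌ 2 Ag⁺(aq) + SO₄²⁻(aq)
Let s be the molar solubility. Then [Ag⁺] = 2s and [SO₄²⁻] = s.
Ksp = [Ag⁺]^2[SO₄²⁻] = (2s)^2 · s = 4s^3
4s^3 = 6.2×10⁻⁶  ⇒  s^3 = 1.6×10⁻⁶
Taking the 3rd root, s = 1.2×10⁻² mol L⁻¹.

1.2×10⁻² M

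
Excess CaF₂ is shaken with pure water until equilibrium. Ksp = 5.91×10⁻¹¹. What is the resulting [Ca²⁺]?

2.45×10⁻⁴ M

CaF₂(s) ⇌ Ca²⁺(aq) + 2 F⁻(aq)
Call the molar solubility s, so that [Ca²⁺] = s and [F⁻] = 2s.
Ksp = [Ca²⁺][F⁻]^2 = s · (2s)^2 = 4s^3 = 5.91×10⁻¹¹
s = 2.45×10⁻⁴ mol L⁻¹
[Ca²⁺] = s = 2.45×10⁻⁴ mol L⁻¹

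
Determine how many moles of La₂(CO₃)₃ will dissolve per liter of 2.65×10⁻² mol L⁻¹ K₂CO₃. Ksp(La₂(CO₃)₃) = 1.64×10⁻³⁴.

La₂(CO₃)₃(s) ⇌ 2 La³⁺(aq) + 3 CO₃²⁻(aq)
The solution already contains CO₃²⁻ at 2.65×10⁻² mol L⁻¹. Let s be the molar solubility of La₂(CO₃)₃.
[CO₃²⁻] ≈ 2.65×10⁻² mol L⁻¹ (common ion dominates); [La³⁺] = 2s.
Ksp = [La³⁺]^2[CO₃²⁻]^3 = (2s)^2(2.65×10⁻²)^3
(2s)^2 = 1.64×10⁻³⁴ / (2.65×10⁻²)^3 = 8.81×10⁻³⁰
s = 1.48×10⁻¹⁵ mol L⁻¹

1.48×10⁻¹⁵ M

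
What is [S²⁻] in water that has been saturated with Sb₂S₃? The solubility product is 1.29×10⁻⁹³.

3.11×10⁻¹⁹ M

Sb₂S₃(s) ⇌ 2 Sb³⁺(aq) + 3 S²⁻(aq)
For each mole of Sb₂S₃ that dissolves per liter, [Sb³⁺] = 2s and [S²⁻] = 3s; let s denote this solubility.
Ksp = [Sb³⁺]^2[S²⁻]^3 = (2s)^2 · (3s)^3 = 108s^5 = 1.29×10⁻⁹³
s = 1.04×10⁻¹⁹ mol/L
[S²⁻] = 3s = 3.11×10⁻¹⁹ mol/L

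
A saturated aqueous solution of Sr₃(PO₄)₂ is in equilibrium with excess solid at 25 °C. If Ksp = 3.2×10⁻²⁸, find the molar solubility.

Sr₃(PO₄)₂(s) ⇌ 3 Sr²⁺(aq) + 2 PO₄³⁻(aq)
With molar solubility s: [Sr²⁺] = 3s, [PO₄³⁻] = 2s.
Ksp = [Sr²⁺]^3[PO₄³⁻]^2 = (3s)^3 · (2s)^2 = 108s^5
108s^5 = 3.2×10⁻²⁸  ⇒  s^5 = 3.0×10⁻³⁰
Taking the 5th root, s = 1.2×10⁻⁶ mol L⁻¹.

1.2×10⁻⁶ M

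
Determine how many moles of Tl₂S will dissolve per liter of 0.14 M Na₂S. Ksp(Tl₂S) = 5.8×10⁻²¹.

1.0×10⁻¹⁰ M

Tl₂S(s) ⇌ 2 Tl⁺(aq) + S²⁻(aq)
S²⁻ is already present at 0.14 M. If s mol/L of Tl₂S dissolves, [Tl⁺] = 2s while [S²⁻] ≈ 0.14 M.
Ksp = [Tl⁺]^2[S²⁻] = (2s)^2(0.14)
(2s)^2 = 5.8×10⁻²¹ / (0.14) = 4.1×10⁻²⁰
s = 1.0×10⁻¹⁰ M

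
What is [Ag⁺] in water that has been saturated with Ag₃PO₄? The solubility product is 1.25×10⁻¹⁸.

4.40×10⁻⁵ M

Ag₃PO₄(s) ⇌ 3 Ag⁺(aq) + PO₄³⁻(aq)
If s mol/L of Ag₃PO₄ dissolves, [Ag⁺] = 3s and [PO₄³⁻] = s.
Ksp = [Ag⁺]^3[PO₄³⁻] = (3s)^3 · s = 27s^4 = 1.25×10⁻¹⁸
s = 1.47×10⁻⁵ mol L⁻¹
[Ag⁺] = 3s = 4.40×10⁻⁵ mol L⁻¹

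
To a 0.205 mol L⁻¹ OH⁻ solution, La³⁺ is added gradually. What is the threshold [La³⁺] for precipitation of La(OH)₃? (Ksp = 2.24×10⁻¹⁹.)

2.60×10⁻¹⁷ M

Precipitation begins when Q = Ksp.
La(OH)₃(s) ⇌ La³⁺(aq) + 3 OH⁻(aq)
Ksp = [La³⁺][OH⁻]^3 = [La³⁺](0.205)^3
[La³⁺] = 2.24×10⁻¹⁹ / (0.205)^3 = 2.60×10⁻¹⁷
[La³⁺] = 2.60×10⁻¹⁷ mol L⁻¹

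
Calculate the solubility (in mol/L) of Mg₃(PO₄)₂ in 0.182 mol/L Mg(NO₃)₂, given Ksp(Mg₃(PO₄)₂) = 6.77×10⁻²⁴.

1.68×10⁻¹¹ M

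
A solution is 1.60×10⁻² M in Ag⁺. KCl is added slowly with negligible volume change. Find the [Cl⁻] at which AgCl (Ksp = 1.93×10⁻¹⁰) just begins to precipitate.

1.21×10⁻⁸ M

Each salt precipitates once Q = Ksp for that salt.
AgCl(s) ⇌ Ag⁺(aq) + Cl⁻(aq)
Ksp = [Ag⁺][Cl⁻] = [Cl⁻](1.60×10⁻²)
[Cl⁻] = 1.93×10⁻¹⁰ / (1.60×10⁻²) = 1.21×10⁻⁸
[Cl⁻] = 1.21×10⁻⁸ M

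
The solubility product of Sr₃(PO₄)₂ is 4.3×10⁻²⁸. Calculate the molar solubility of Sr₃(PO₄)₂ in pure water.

Sr₃(PO₄)₂(s) ⇌ 3 Sr²⁺(aq) + 2 PO₄³⁻(aq)
Let s be the molar solubility. Then [Sr²⁺] = 3s and [PO₄³⁻] = 2s.
Ksp = [Sr²⁺]^3[PO₄³⁻]^2 = (3s)^3 · (2s)^2 = 108s^5
108s^5 = 4.3×10⁻²⁸  ⇒  s^5 = 4.0×10⁻³⁰
Taking the 5th root, s = 1.3×10⁻⁶ mol/L.

1.3×10⁻⁶ M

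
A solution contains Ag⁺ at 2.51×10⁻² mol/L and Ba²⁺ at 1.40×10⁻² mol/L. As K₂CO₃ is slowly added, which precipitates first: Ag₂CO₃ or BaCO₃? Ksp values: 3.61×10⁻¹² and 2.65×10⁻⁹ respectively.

Each salt precipitates once Q = Ksp for that salt.
For Ag₂CO₃: [CO₃²⁻] = (Ksp/[Ag⁺]^2) = 5.73×10⁻⁹ mol/L
For BaCO₃: [CO₃²⁻] = (Ksp/[Ba²⁺]) = 1.89×10⁻⁷ mol/L
Ag₂CO₃ requires the lower [CO₃²⁻], so it precipitates first.

Ag₂CO₃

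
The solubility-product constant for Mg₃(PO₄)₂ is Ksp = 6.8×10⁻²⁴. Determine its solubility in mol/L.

9.1×10⁻⁶ M

Mg₃(PO₄)₂(s) ⇌ 3 Mg²⁺(aq) + 2 PO₄³⁻(aq)
If s mol/L of Mg₃(PO₄)₂ dissolves, [Mg²⁺] = 3s and [PO₄³⁻] = 2s.
Ksp = [Mg²⁺]^3[PO₄³⁻]^2 = (3s)^3 · (2s)^2 = 108s^5
108s^5 = 6.8×10⁻²⁴  ⇒  s^5 = 6.3×10⁻²⁶
s = (6.3×10⁻²⁶)^(1/5) = 9.1×10⁻⁶ M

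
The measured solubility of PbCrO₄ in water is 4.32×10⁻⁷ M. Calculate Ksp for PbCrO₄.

Ksp = 1.87×10⁻¹³

PbCrO₄(s) ⇌ Pb²⁺(aq) + CrO₄²⁻(aq)
If s mol/L of PbCrO₄ dissolves, [Pb²⁺] = s and [CrO₄²⁻] = s.
Ksp = [Pb²⁺][CrO₄²⁻] = s · s = s^2
Ksp = (4.32×10⁻⁷)^2 = 1.87×10⁻¹³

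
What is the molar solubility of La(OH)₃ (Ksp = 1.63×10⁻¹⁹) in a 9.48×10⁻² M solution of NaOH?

La(OH)₃(s) ⇌ La³⁺(aq) + 3 OH⁻(aq)
With OH⁻ already at 9.48×10⁻² M and s small, take [OH⁻] ≈ 9.48×10⁻² M and [La³⁺] = s.
Ksp = [La³⁺][OH⁻]^3 = s(9.48×10⁻²)^3
s = 1.63×10⁻¹⁹ / (9.48×10⁻²)^3 = 1.91×10⁻¹⁶
s = 1.91×10⁻¹⁶ M

1.91×10⁻¹⁶ M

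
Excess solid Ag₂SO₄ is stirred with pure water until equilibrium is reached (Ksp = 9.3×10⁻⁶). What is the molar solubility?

1.3×10⁻² M

Ag₂SO₄(s) ⇌ 2 Ag⁺(aq) + SO₄²⁻(aq)
If s mol/L of Ag₂SO₄ dissolves, [Ag⁺] = 2s and [SO₄²⁻] = s.
Ksp = [Ag⁺]^2[SO₄²⁻] = (2s)^2 · s = 4s^3
4s^3 = 9.3×10⁻⁶  ⇒  s^3 = 2.3×10⁻⁶
Taking the 3rd root, s = 1.3×10⁻² mol/L.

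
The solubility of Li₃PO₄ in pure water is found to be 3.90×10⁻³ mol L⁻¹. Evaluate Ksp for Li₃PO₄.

Ksp = 6.25×10⁻⁹

Li₃PO₄(s) ⇌ 3 Li⁺(aq) + PO₄³⁻(aq)
With molar solubility s: [Li⁺] = 3s, [PO₄³⁻] = s.
Ksp = [Li⁺]^3[PO₄³⁻] = (3s)^3 · s = 27s^4
Ksp = 27 × (3.90×10⁻³)^4 = 6.25×10⁻⁹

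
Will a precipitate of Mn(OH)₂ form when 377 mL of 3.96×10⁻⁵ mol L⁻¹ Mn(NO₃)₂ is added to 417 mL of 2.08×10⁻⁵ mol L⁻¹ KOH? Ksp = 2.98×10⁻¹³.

No

After mixing, V = 377 mL + 417 mL = 794 mL.
[Mn²⁺] = (3.96×10⁻⁵)(377)/794 = 1.88×10⁻⁵ mol L⁻¹
[OH⁻] = (2.08×10⁻⁵)(417)/794 = 1.09×10⁻⁵ mol L⁻¹
Q = [Mn²⁺][OH⁻]^2 = 2.24×10⁻¹⁵
Q = 2.24×10⁻¹⁵ < Ksp = 2.98×10⁻¹³, so the solution is unsaturated and no precipitate forms.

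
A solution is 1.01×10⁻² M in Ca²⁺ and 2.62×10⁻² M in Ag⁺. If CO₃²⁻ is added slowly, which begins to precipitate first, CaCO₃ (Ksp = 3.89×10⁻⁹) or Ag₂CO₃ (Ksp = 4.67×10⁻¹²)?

Ag₂CO₃

Precipitation of each salt begins when its ion product equals Ksp.
For CaCO₃: [CO₃²⁻] = (Ksp/[Ca²⁺]) = 3.85×10⁻⁷ M
For Ag₂CO₃: [CO₃²⁻] = (Ksp/[Ag⁺]^2) = 6.80×10⁻⁹ M
Since Ag₂CO₃ needs less CO₃²⁻ to reach saturation, it precipitates first.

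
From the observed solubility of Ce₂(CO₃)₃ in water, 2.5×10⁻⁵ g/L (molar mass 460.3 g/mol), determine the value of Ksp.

Ksp = 5.1×10⁻³⁵

Convert to molarity: s = 2.5×10⁻⁵ / 460.3 = 5.431×10⁻⁸ mol/L
Ce₂(CO₃)₃(s) ⇌ 2 Ce³⁺(aq) + 3 CO₃²⁻(aq)
Call the molar solubility s, so that [Ce³⁺] = 2s and [CO₃²⁻] = 3s.
Ksp = [Ce³⁺]^2[CO₃²⁻]^3 = (2s)^2 · (3s)^3 = 108s^5
Ksp = 108 × (5.431×10⁻⁸)^5 = 5.1×10⁻³⁵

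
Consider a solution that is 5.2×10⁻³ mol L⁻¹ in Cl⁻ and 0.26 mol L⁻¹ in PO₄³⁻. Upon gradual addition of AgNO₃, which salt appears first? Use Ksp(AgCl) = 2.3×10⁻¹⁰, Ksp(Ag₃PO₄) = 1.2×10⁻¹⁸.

Precipitation begins when Q = Ksp.
For AgCl: [Ag⁺] = (Ksp/[Cl⁻]) = 4.4×10⁻⁸ mol L⁻¹
For Ag₃PO₄: [Ag⁺] = (Ksp/[PO₄³⁻])^(1/3) = 1.7×10⁻⁶ mol L⁻¹
AgCl requires the lower [Ag⁺], so it precipitates first.

AgCl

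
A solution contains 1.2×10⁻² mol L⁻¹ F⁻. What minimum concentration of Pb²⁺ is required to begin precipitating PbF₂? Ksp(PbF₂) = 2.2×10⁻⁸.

Each salt precipitates once Q = Ksp for that salt.
PbF₂(s) ⇌ Pb²⁺(aq) + 2 F⁻(aq)
Ksp = [Pb²⁺][F⁻]^2 = [Pb²⁺](1.2×10⁻²)^2
[Pb²⁺] = 2.2×10⁻⁸ / (1.2×10⁻²)^2 = 1.5×10⁻⁴
[Pb²⁺] = 1.5×10⁻⁴ mol L⁻¹

1.5×10⁻⁴ M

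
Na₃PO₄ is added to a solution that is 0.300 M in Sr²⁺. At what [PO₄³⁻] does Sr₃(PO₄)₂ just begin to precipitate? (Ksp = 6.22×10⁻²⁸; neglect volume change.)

The threshold for precipitation is Q = Ksp.
Sr₃(PO₄)₂(s) ⇌ 3 Sr²⁺(aq) + 2 PO₄³⁻(aq)
Ksp = [Sr²⁺]^3[PO₄³⁻]^2 = [PO₄³⁻]^2(0.300)^3
[PO₄³⁻]^2 = 6.22×10⁻²⁸ / (0.300)^3 = 2.30×10⁻²⁶
[PO₄³⁻] = 1.52×10⁻¹³ M

1.52×10⁻¹³ M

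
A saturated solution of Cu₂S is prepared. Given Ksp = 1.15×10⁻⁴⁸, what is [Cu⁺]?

1.32×10⁻¹⁶ M

Cu₂S(s) ⇌ 2 Cu⁺(aq) + S²⁻(aq)
Call the molar solubility s, so that [Cu⁺] = 2s and [S²⁻] = s.
Ksp = [Cu⁺]^2[S²⁻] = (2s)^2 · s = 4s^3 = 1.15×10⁻⁴⁸
s = 6.60×10⁻¹⁷ mol L⁻¹
[Cu⁺] = 2s = 1.32×10⁻¹⁶ mol L⁻¹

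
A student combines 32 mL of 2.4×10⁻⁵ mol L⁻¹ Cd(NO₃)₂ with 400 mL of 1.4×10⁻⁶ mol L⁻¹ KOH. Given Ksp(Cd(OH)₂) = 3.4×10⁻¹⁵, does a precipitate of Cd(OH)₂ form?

Total volume after mixing = 32 + 400 = 432 mL.
[Cd²⁺] = (2.4×10⁻⁵)(32)/432 = 1.8×10⁻⁶ mol L⁻¹
[OH⁻] = (1.4×10⁻⁶)(400)/432 = 1.3×10⁻⁶ mol L⁻¹
Q = [Cd²⁺][OH⁻]^2 = 3.0×10⁻¹⁸
Q = 3.0×10⁻¹⁸ < Ksp = 3.4×10⁻¹⁵, so the solution is unsaturated and no precipitate forms.

No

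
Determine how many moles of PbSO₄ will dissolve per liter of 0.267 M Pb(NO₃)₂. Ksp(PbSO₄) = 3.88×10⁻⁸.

PbSO₄(s) ⇌ Pb²⁺(aq) + SO₄²⁻(aq)
With Pb²⁺ already at 0.267 M and s small, take [Pb²⁺] ≈ 0.267 M and [SO₄²⁻] = s.
Ksp = [Pb²⁺][SO₄²⁻] = (0.267)s
s = 3.88×10⁻⁸ / (0.267) = 1.45×10⁻⁷
s = 1.45×10⁻⁷ M

1.45×10⁻⁷ M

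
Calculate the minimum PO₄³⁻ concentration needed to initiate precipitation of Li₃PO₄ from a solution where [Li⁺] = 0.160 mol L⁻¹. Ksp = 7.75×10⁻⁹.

The threshold for precipitation is Q = Ksp.
Li₃PO₄(s) ⇌ 3 Li⁺(aq) + PO₄³⁻(aq)
Ksp = [Li⁺]^3[PO₄³⁻] = [PO₄³⁻](0.160)^3
[PO₄³⁻] = 7.75×10⁻⁹ / (0.160)^3 = 1.89×10⁻⁶
[PO₄³⁻] = 1.89×10⁻⁶ mol L⁻¹

1.89×10⁻⁶ M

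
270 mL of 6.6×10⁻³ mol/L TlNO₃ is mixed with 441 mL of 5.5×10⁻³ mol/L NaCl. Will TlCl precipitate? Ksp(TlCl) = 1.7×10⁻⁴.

No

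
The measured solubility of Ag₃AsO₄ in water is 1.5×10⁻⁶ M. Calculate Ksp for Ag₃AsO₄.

Ksp = 1.4×10⁻²²

Ag₃AsO₄(s) ⇌ 3 Ag⁺(aq) + AsO₄³⁻(aq)
With molar solubility s: [Ag⁺] = 3s, [AsO₄³⁻] = s.
Ksp = [Ag⁺]^3[AsO₄³⁻] = (3s)^3 · s = 27s^4
Ksp = 27 × (1.5×10⁻⁶)^4 = 1.4×10⁻²²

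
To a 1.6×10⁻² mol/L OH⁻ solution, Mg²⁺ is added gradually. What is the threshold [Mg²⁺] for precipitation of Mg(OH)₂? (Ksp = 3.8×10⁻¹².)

Precipitation begins when Q = Ksp.
Mg(OH)₂(s) ⇌ Mg²⁺(aq) + 2 OH⁻(aq)
Ksp = [Mg²⁺][OH⁻]^2 = [Mg²⁺](1.6×10⁻²)^2
[Mg²⁺] = 3.8×10⁻¹² / (1.6×10⁻²)^2 = 1.5×10⁻⁸
[Mg²⁺] = 1.5×10⁻⁸ mol/L

1.5×10⁻⁸ M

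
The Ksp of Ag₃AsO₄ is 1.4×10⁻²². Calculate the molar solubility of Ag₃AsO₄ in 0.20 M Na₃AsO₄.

3.0×10⁻⁸ M

Ag₃AsO₄(s) ⇌ 3 Ag⁺(aq) + AsO₄³⁻(aq)
The solution already contains AsO₄³⁻ at 0.20 M. Let s be the molar solubility of Ag₃AsO₄.
[AsO₄³⁻] ≈ 0.20 M (common ion dominates); [Ag⁺] = 3s.
Ksp = [Ag⁺]^3[AsO₄³⁻] = (3s)^3(0.20)
(3s)^3 = 1.4×10⁻²² / (0.20) = 7.0×10⁻²²
s = 3.0×10⁻⁸ M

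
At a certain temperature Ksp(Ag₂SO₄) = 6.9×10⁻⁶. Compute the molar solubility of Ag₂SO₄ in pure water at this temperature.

1.2×10⁻² M

Ag₂SO₄(s) ⇌ 2 Ag⁺(aq) + SO₄²⁻(aq)
For each mole of Ag₂SO₄ that dissolves per liter, [Ag⁺] = 2s and [SO₄²⁻] = s; let s denote this solubility.
Ksp = [Ag⁺]^2[SO₄²⁻] = (2s)^2 · s = 4s^3
4s^3 = 6.9×10⁻⁶  ⇒  s^3 = 1.7×10⁻⁶
Taking the 3rd root, s = 1.2×10⁻² M.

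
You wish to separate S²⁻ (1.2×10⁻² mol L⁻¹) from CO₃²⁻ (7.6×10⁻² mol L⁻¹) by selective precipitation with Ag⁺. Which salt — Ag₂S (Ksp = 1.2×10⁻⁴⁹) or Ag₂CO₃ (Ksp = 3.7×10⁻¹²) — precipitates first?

Ag₂S

The threshold for precipitation is Q = Ksp.
For Ag₂S: [Ag⁺] = (Ksp/[S²⁻])^(1/2) = 3.2×10⁻²⁴ mol L⁻¹
For Ag₂CO₃: [Ag⁺] = (Ksp/[CO₃²⁻])^(1/2) = 7.0×10⁻⁶ mol L⁻¹
The smaller threshold [Ag⁺] is reached first, so Ag₂S precipitates first.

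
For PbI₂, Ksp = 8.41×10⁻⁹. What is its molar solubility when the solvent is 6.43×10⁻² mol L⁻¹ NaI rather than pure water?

2.03×10⁻⁶ M

PbI₂(s) ⇌ Pb²⁺(aq) + 2 I⁻(aq)
With I⁻ already at 6.43×10⁻² mol L⁻¹ and s small, take [I⁻] ≈ 6.43×10⁻² mol L⁻¹ and [Pb²⁺] = s.
Ksp = [Pb²⁺][I⁻]^2 = s(6.43×10⁻²)^2
s = 8.41×10⁻⁹ / (6.43×10⁻²)^2 = 2.03×10⁻⁶
s = 2.03×10⁻⁶ mol L⁻¹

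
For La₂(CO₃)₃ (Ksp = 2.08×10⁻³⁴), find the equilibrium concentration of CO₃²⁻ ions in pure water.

La₂(CO₃)₃(s) ⇌ 2 La³⁺(aq) + 3 CO₃²⁻(aq)
For each mole of La₂(CO₃)₃ that dissolves per liter, [La³⁺] = 2s and [CO₃²⁻] = 3s; let s denote this solubility.
Ksp = [La³⁺]^2[CO₃²⁻]^3 = (2s)^2 · (3s)^3 = 108s^5 = 2.08×10⁻³⁴
s = 7.19×10⁻⁸ mol/L
[CO₃²⁻] = 3s = 2.16×10⁻⁷ mol/L

2.16×10⁻⁷ M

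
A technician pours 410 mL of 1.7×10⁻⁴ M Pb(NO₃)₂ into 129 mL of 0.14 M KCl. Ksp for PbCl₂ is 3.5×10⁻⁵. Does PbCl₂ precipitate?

Total volume after mixing = 410 + 129 = 539 mL.
[Pb²⁺] = (1.7×10⁻⁴)(410)/539 = 1.3×10⁻⁴ M
[Cl⁻] = (0.14)(129)/539 = 3.4×10⁻² M
Q = [Pb²⁺][Cl⁻]^2 = 1.5×10⁻⁷
Q = 1.5×10⁻⁷ < Ksp = 3.5×10⁻⁵, so the solution is unsaturated and no precipitate forms.

No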